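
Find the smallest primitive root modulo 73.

5

φ(73) = 73 − 1 = 72 = 2^3 · 3^2.
Test candidates g = 2, 3, … against the prime factors q ∈ {2, 3} of φ(73): g is a generator iff g^(72/q) ≢ 1 for every such q.
g = 2: 2^36 ≡ 1 — hits 1, so not a primitive root.
g = 3: 3^36 ≡ 1 — hits 1, so not a primitive root.
g = 4: 4^36 ≡ 1 — hits 1, so not a primitive root.
g = 5: 5^36 ≡ 72; 5^24 ≡ 8 — none is 1, so 5 is a primitive root.
So 5 is the smallest generator of (Z/73Z)^×.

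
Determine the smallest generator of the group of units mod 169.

φ(169) = φ(13^2) = 13·(13−1) = 156 = 2^2 · 3 · 13.
Test candidates g = 2, 3, … against the prime factors q ∈ {2, 3, 13} of φ(169): g is a generator iff g^(156/q) ≢ 1 for every such q.
g = 2: 2^78 ≡ 168; 2^52 ≡ 146; 2^12 ≡ 40 — none is 1, so 2 is a primitive root.
Hence the least primitive root of 169 is 2.

2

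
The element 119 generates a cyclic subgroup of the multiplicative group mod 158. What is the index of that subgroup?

2

The order of 119 must divide φ(158) = φ(2)·φ(79) = 1·78 = 78 = 2 · 3 · 13.
Divisors of 78: 1, 2, 3, 6, 13, 26, 39, 78.
Evaluate successive powers at the divisors of 78:
119^1 ≡ 119 (mod 158)
119^2 ≡ 99 (mod 158)
119^3 ≡ 89 (mod 158)
119^6 ≡ 21 (mod 158)
119^13 ≡ 23 (mod 158)
119^26 ≡ 55 (mod 158)
119^39 ≡ 1 (mod 158) ✓
The order of 119 is 39, so the subgroup it generates has 39 elements.
Index = |(Z/158Z)^×| / |⟨119⟩| = 78 / 39 = 2.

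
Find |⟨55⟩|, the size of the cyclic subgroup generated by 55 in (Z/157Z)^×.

156

By Lagrange's theorem, ord_157(55) divides φ(157) = 157 − 1 = 156 = 2^2 · 3 · 13.
Divisors of 156: 1, 2, 3, 4, 6, 12, 13, 26, 39, 52, 78, 156.
Check 55^d mod 157 for each divisor in increasing order:
55^1 ≡ 55 (mod 157)
55^2 ≡ 42 (mod 157)
55^3 ≡ 112 (mod 157)
55^4 ≡ 37 (mod 157)
55^6 ≡ 141 (mod 157)
55^12 ≡ 99 (mod 157)
55^13 ≡ 107 (mod 157)
55^26 ≡ 145 (mod 157)
55^39 ≡ 129 (mod 157)
55^52 ≡ 144 (mod 157)
55^78 ≡ 156 (mod 157)
55^156 ≡ 1 (mod 157) ✓
So ord_157(55) = 156.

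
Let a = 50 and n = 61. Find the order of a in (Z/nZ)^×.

4

Since 50 ∈ (Z/61Z)^×, its order divides φ(61) = 61 − 1 = 60 = 2^2 · 3 · 5.
Divisors of 60: 1, 2, 3, 4, 5, 6, 10, 12, 15, 20, 30, 60.
Test each divisor d:
50^1 ≡ 50 (mod 61)
50^2 ≡ 60 (mod 61)
50^3 ≡ 11 (mod 61)
50^4 ≡ 1 (mod 61) ✓
The smallest such exponent is 4, so the order of 50 is 4.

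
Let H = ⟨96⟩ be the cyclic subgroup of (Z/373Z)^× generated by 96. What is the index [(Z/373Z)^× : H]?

3

ord(96) | φ(373) = 373 − 1 = 372 = 2^2 · 3 · 31.
Divisors of 372: 1, 2, 3, 4, 6, 12, 31, 62, 93, 124, 186, 372.
Check 96^d mod 373 for each divisor in increasing order:
96^1 ≡ 96
96^2 ≡ 264
96^3 ≡ 353
96^4 ≡ 318
96^6 ≡ 27
96^12 ≡ 356
96^31 ≡ 104
96^62 ≡ 372
96^93 ≡ 269
96^124 ≡ 1
So ord_373(96) = 124, hence |⟨96⟩| = 124.
The index is φ(373) / ord(96) = 372 / 124 = 3.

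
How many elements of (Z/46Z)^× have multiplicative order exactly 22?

10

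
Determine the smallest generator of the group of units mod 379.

2

φ(379) = 379 − 1 = 378 = 2 · 3^3 · 7.
g is a primitive root iff g^(378/q) ≢ 1 (mod 379) for each prime q ∈ {2, 3, 7}.
g = 2: 2^189 ≡ 378; 2^126 ≡ 327; 2^54 ≡ 125 — none is 1, so 2 is a primitive root.
So 2 is the smallest generator of (Z/379Z)^×.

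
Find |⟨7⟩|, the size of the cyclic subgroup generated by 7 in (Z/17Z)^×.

By Lagrange's theorem, ord_17(7) divides φ(17) = 17 − 1 = 16 = 2^4.
Divisors of 16: 1, 2, 4, 8, 16.
Compute 7^d (mod 17) for the divisors d until we hit 1:
7^1 ≡ 7 (mod 17)
7^2 ≡ 15 (mod 17)
7^4 ≡ 4 (mod 17)
7^8 ≡ 16 (mod 17)
7^16 ≡ 1 (mod 17) ✓
The smallest such exponent is 16, so the order of 7 is 16.

16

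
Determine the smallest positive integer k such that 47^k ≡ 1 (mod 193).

192

ord(47) | φ(193) = 193 − 1 = 192 = 2^6 · 3.
Divisors of 192: 1, 2, 3, 4, 6, 8, 12, 16, 24, 32, 48, 64, 96, 192.
Test each divisor d:
47^1 ≡ 47 (mod 193)
47^2 ≡ 86 (mod 193)
47^3 ≡ 182 (mod 193)
47^4 ≡ 62 (mod 193)
47^6 ≡ 121 (mod 193)
47^8 ≡ 177 (mod 193)
47^12 ≡ 166 (mod 193)
47^16 ≡ 63 (mod 193)
47^24 ≡ 150 (mod 193)
47^32 ≡ 109 (mod 193)
47^48 ≡ 112 (mod 193)
47^64 ≡ 108 (mod 193)
47^96 ≡ 192 (mod 193)
47^192 ≡ 1 (mod 193) ✓
Therefore the multiplicative order of 47 modulo 193 is 192.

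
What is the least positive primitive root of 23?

5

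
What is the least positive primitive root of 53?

φ(53) = 53 − 1 = 52 = 2^2 · 13.
Test candidates g = 2, 3, … against the prime factors q ∈ {2, 13} of φ(53): g is a generator iff g^(52/q) ≢ 1 for every such q.
g = 2: 2^26 ≡ 52; 2^4 ≡ 16 — none is 1, so 2 is a primitive root.
The smallest primitive root modulo 53 is 2.

2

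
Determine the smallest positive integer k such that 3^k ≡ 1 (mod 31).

30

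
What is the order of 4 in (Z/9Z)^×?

By Lagrange's theorem, ord_9(4) divides φ(9) = φ(3^2) = 3·(3−1) = 6 = 2 · 3.
Divisors of 6: 1, 2, 3, 6.
Compute 4^d (mod 9) for the divisors d until we hit 1:
4^1 ≡ 4
4^2 ≡ 7
4^3 ≡ 1
So ord_9(4) = 3.

3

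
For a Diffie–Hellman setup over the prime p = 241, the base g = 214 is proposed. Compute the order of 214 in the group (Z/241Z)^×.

ord(214) | φ(241) = 241 − 1 = 240 = 2^4 · 3 · 5.
Divisors of 240: 1, 2, 3, 4, 5, 6, 8, 10, 12, 15, 16, 20, 24, 30, 40, 48, 60, 80, 120, 240.
Check 214^d mod 241 for each divisor in increasing order:
214^1 ≡ 214 (mod 241)
214^2 ≡ 6 (mod 241)
214^3 ≡ 79 (mod 241)
214^4 ≡ 36 (mod 241)
214^5 ≡ 233 (mod 241)
214^6 ≡ 216 (mod 241)
214^8 ≡ 91 (mod 241)
214^10 ≡ 64 (mod 241)
214^12 ≡ 143 (mod 241)
214^15 ≡ 211 (mod 241)
214^16 ≡ 87 (mod 241)
214^20 ≡ 240 (mod 241)
214^24 ≡ 205 (mod 241)
214^30 ≡ 177 (mod 241)
214^40 ≡ 1 (mod 241) ✓
Hence ord(214) = 40.

40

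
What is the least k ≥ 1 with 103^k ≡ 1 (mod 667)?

154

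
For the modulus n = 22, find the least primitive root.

7

φ(22) = φ(2)·φ(11) = 1·10 = 10 = 2 · 5.
Test candidates g = 2, 3, … against the prime factors q ∈ {2, 5} of φ(22): g is a generator iff g^(10/q) ≢ 1 for every such q.
g = 2: gcd(2, 22) = 2 > 1, not a unit — skip.
g = 3: 3^5 ≡ 1 — hits 1, so not a primitive root.
g = 4: gcd(4, 22) = 2 > 1, not a unit — skip.
g = 5: 5^5 ≡ 1 — hits 1, so not a primitive root.
g = 6: gcd(6, 22) = 2 > 1, not a unit — skip.
g = 7: 7^5 ≡ 21; 7^2 ≡ 5 — none is 1, so 7 is a primitive root.
The smallest primitive root modulo 22 is 7.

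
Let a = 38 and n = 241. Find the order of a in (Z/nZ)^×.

48

The order of 38 must divide φ(241) = 241 − 1 = 240 = 2^4 · 3 · 5.
Divisors of 240: 1, 2, 3, 4, 5, 6, 8, 10, 12, 15, 16, 20, 24, 30, 40, 48, 60, 80, 120, 240.
Compute 38^d (mod 241) for the divisors d until we hit 1:
38^1 ≡ 38 (mod 241)
38^2 ≡ 239 (mod 241)
38^3 ≡ 165 (mod 241)
38^4 ≡ 4 (mod 241)
38^5 ≡ 152 (mod 241)
38^6 ≡ 233 (mod 241)
38^8 ≡ 16 (mod 241)
38^10 ≡ 209 (mod 241)
38^12 ≡ 64 (mod 241)
38^15 ≡ 197 (mod 241)
38^16 ≡ 15 (mod 241)
38^20 ≡ 60 (mod 241)
38^24 ≡ 240 (mod 241)
38^30 ≡ 8 (mod 241)
38^40 ≡ 226 (mod 241)
38^48 ≡ 1 (mod 241) ✓
Therefore the multiplicative order of 38 modulo 241 is 48.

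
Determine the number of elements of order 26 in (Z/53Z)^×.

φ(53) = 53 − 1 = 52 = 2^2 · 13.
(Z/53Z)^× is cyclic (|G| = 52); a cyclic group of order m has exactly φ(d) elements of each order d | m, and none otherwise.
26 = 2 · 13 divides 52, and φ(26) = 12.

12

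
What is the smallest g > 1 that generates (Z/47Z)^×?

5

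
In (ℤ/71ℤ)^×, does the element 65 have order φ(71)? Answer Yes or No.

φ(71) = 71 − 1 = 70 = 2 · 5 · 7.
Test 65^(70/q) mod 71 for each prime factor q of 70:
65^35 ≡ 70 (mod 71)  [q = 2: ≢ 1 ✓]
65^14 ≡ 5 (mod 71)  [q = 5: ≢ 1 ✓]
65^10 ≡ 20 (mod 71)  [q = 7: ≢ 1 ✓]
All checks pass, so 65 has order 70 and is a primitive root modulo 71.

Yes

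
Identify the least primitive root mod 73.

φ(73) = 73 − 1 = 72 = 2^3 · 3^2.
Test candidates g = 2, 3, … against the prime factors q ∈ {2, 3} of φ(73): g is a generator iff g^(72/q) ≢ 1 for every such q.
g = 2: 2^36 ≡ 1 — hits 1, so not a primitive root.
g = 3: 3^36 ≡ 1 — hits 1, so not a primitive root.
g = 4: 4^36 ≡ 1 — hits 1, so not a primitive root.
g = 5: 5^36 ≡ 72; 5^24 ≡ 8 — none is 1, so 5 is a primitive root.
The smallest primitive root modulo 73 is 5.

5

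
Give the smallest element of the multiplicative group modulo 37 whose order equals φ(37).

φ(37) = 37 − 1 = 36 = 2^2 · 3^2.
Test candidates g = 2, 3, … against the prime factors q ∈ {2, 3} of φ(37): g is a generator iff g^(36/q) ≢ 1 for every such q.
g = 2: 2^18 ≡ 36; 2^12 ≡ 26 — none is 1, so 2 is a primitive root.
So 2 is the smallest generator of (Z/37Z)^×.

2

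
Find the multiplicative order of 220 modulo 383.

Since 220 ∈ (Z/383Z)^×, its order divides φ(383) = 383 − 1 = 382 = 2 · 191.
Divisors of 382: 1, 2, 191, 382.
Check 220^d mod 383 for each divisor in increasing order:
220^1 ≡ 220
220^2 ≡ 142
220^191 ≡ 1
Hence ord(220) = 191.

191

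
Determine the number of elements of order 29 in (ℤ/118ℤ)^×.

28

φ(118) = φ(2)·φ(59) = 1·58 = 58 = 2 · 29.
In a cyclic group of order 58, there are φ(d) elements of order d for each divisor d of 58, and zero for non-divisors.
29 | 58, and φ(29) = 29 − 1 = 28.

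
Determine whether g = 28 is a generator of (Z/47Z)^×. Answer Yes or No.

φ(47) = 47 − 1 = 46 = 2 · 23.
Test 28^(46/q) mod 47 for each prime factor q of 46:
28^23 ≡ 1 (mod 47)  [q = 2: ≡ 1 ✗]
28^2 ≡ 32 (mod 47)  [q = 23: ≢ 1 ✓]
28^23 ≡ 1 shows ord(28) | 23, strictly less than φ(47); not a primitive root.

No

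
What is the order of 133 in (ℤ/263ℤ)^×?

The order of 133 must divide φ(263) = 263 − 1 = 262 = 2 · 131.
Divisors of 262: 1, 2, 131, 262.
Test each divisor d:
133^1 ≡ 133 (mod 263)
133^2 ≡ 68 (mod 263)
133^131 ≡ 1 (mod 263) ✓
Therefore the multiplicative order of 133 modulo 263 is 131.

131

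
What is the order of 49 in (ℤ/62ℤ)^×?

The order of 49 must divide φ(62) = φ(2)·φ(31) = 1·30 = 30 = 2 · 3 · 5.
Divisors of 30: 1, 2, 3, 5, 6, 10, 15, 30.
Evaluate successive powers at the divisors of 30:
49^1 ≡ 49 (mod 62)
49^2 ≡ 45 (mod 62)
49^3 ≡ 35 (mod 62)
49^5 ≡ 25 (mod 62)
49^6 ≡ 47 (mod 62)
49^10 ≡ 5 (mod 62)
49^15 ≡ 1 (mod 62) ✓
Therefore the multiplicative order of 49 modulo 62 is 15.

15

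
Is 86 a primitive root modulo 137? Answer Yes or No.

φ(137) = 137 − 1 = 136 = 2^3 · 17.
Test 86^(136/q) mod 137 for each prime factor q of 136:
86^68 ≡ 136 (mod 137)  [q = 2: ≢ 1 ✓]
86^8 ≡ 16 (mod 137)  [q = 17: ≢ 1 ✓]
All checks pass, so 86 has order 136 and is a primitive root modulo 137.

Yes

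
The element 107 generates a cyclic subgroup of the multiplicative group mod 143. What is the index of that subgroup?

Since 107 ∈ (Z/143Z)^×, its order divides φ(143) = φ(11·13) = (11−1)·(13−1) = 10·12 = 120 = 2^3 · 3 · 5.
Divisors of 120: 1, 2, 3, 4, 5, 6, 8, 10, 12, 15, 20, 24, 30, 40, 60, 120.
Compute 107^d (mod 143) for the divisors d until we hit 1:
107^1 ≡ 107
107^2 ≡ 9
107^3 ≡ 105
107^4 ≡ 81
107^5 ≡ 87
107^6 ≡ 14
107^8 ≡ 126
107^10 ≡ 133
107^12 ≡ 53
107^15 ≡ 131
107^20 ≡ 100
107^24 ≡ 92
107^30 ≡ 1
Thus |⟨107⟩| = ord(107) = 30.
Index = |(Z/143Z)^×| / |⟨107⟩| = 120 / 30 = 4.

4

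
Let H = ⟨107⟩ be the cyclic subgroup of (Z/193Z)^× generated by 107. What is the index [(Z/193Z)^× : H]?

By Lagrange's theorem, ord_193(107) divides φ(193) = 193 − 1 = 192 = 2^6 · 3.
Divisors of 192: 1, 2, 3, 4, 6, 8, 12, 16, 24, 32, 48, 64, 96, 192.
Evaluate successive powers at the divisors of 192:
107^1 ≡ 107
107^2 ≡ 62
107^3 ≡ 72
107^4 ≡ 177
107^6 ≡ 166
107^8 ≡ 63
107^12 ≡ 150
107^16 ≡ 109
107^24 ≡ 112
107^32 ≡ 108
107^48 ≡ 192
107^64 ≡ 84
107^96 ≡ 1
So ord_193(107) = 96, hence |⟨107⟩| = 96.
The index is φ(193) / ord(107) = 192 / 96 = 2.

2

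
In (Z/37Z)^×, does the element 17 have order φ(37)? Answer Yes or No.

Yes

φ(37) = 37 − 1 = 36 = 2^2 · 3^2.
Test 17^(36/q) mod 37 for each prime factor q of 36:
17^18 ≡ 36 (mod 37)  [q = 2: ≢ 1 ✓]
17^12 ≡ 26 (mod 37)  [q = 3: ≢ 1 ✓]
None equal 1, so ord_37(17) = 36: 17 is a primitive root.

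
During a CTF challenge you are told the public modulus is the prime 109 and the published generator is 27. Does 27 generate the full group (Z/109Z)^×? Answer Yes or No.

φ(109) = 109 − 1 = 108 = 2^2 · 3^3.
27 is a primitive root mod 109 iff 27^(φ(109)/q) ≢ 1 for every prime q | φ(109), i.e. q ∈ {2, 3}.
27^54 ≡ 1 (mod 109)  [q = 2: ≡ 1 ✗]
27^36 ≡ 1 (mod 109)  [q = 3: ≡ 1 ✗]
Since 27^54 ≡ 1, the order of 27 divides 54 < 108, so 27 is not a primitive root.

No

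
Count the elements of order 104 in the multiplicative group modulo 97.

0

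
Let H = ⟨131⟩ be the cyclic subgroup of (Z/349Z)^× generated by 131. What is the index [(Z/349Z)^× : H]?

3

The order of 131 must divide φ(349) = 349 − 1 = 348 = 2^2 · 3 · 29.
Divisors of 348: 1, 2, 3, 4, 6, 12, 29, 58, 87, 116, 174, 348.
Compute 131^d (mod 349) for the divisors d until we hit 1:
131^1 ≡ 131
131^2 ≡ 60
131^3 ≡ 182
131^4 ≡ 110
131^6 ≡ 318
131^12 ≡ 263
131^29 ≡ 136
131^58 ≡ 348
131^87 ≡ 213
131^116 ≡ 1
So ord_349(131) = 116, hence |⟨131⟩| = 116.
Index = |(Z/349Z)^×| / |⟨131⟩| = 348 / 116 = 3.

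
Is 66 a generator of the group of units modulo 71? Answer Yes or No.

φ(71) = 71 − 1 = 70 = 2 · 5 · 7.
66 is a primitive root mod 71 iff 66^(φ(71)/q) ≢ 1 for every prime q | φ(71), i.e. q ∈ {2, 5, 7}.
66^35 ≡ 70 (mod 71)  [q = 2: ≢ 1 ✓]
66^14 ≡ 57 (mod 71)  [q = 5: ≢ 1 ✓]
66^10 ≡ 1 (mod 71)  [q = 7: ≡ 1 ✗]
66^10 ≡ 1 shows ord(66) | 10, strictly less than φ(71); not a primitive root.

No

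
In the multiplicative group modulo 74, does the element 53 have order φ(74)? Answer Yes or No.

No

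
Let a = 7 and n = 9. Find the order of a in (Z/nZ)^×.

3

ord(7) | φ(9) = φ(3^2) = 3·(3−1) = 6 = 2 · 3.
Divisors of 6: 1, 2, 3, 6.
Check 7^d mod 9 for each divisor in increasing order:
7^1 ≡ 7 (mod 9)
7^2 ≡ 4 (mod 9)
7^3 ≡ 1 (mod 9) ✓
The smallest such exponent is 3, so the order of 7 is 3.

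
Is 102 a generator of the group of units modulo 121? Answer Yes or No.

No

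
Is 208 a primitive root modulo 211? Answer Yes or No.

No

φ(211) = 211 − 1 = 210 = 2 · 3 · 5 · 7.
Test 208^(210/q) mod 211 for each prime factor q of 210:
208^105 ≡ 1 (mod 211)  [q = 2: ≡ 1 ✗]
208^70 ≡ 196 (mod 211)  [q = 3: ≢ 1 ✓]
208^42 ≡ 188 (mod 211)  [q = 5: ≢ 1 ✓]
208^30 ≡ 171 (mod 211)  [q = 7: ≢ 1 ✓]
208^105 ≡ 1 shows ord(208) | 105, strictly less than φ(211); not a primitive root.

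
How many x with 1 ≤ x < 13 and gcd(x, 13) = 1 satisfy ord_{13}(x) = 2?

φ(13) = 13 − 1 = 12 = 2^2 · 3.
(Z/13Z)^× is cyclic (|G| = 12); a cyclic group of order m has exactly φ(d) elements of each order d | m, and none otherwise.
2 | 12, and φ(2) = 2 − 1 = 1.

1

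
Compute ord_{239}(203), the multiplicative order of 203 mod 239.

By Lagrange's theorem, ord_239(203) divides φ(239) = 239 − 1 = 238 = 2 · 7 · 17.
Divisors of 238: 1, 2, 7, 14, 17, 34, 119, 238.
Evaluate successive powers at the divisors of 238:
203^1 ≡ 203 (mod 239)
203^2 ≡ 101 (mod 239)
203^7 ≡ 52 (mod 239)
203^14 ≡ 75 (mod 239)
203^17 ≡ 238 (mod 239)
203^34 ≡ 1 (mod 239) ✓
Hence ord(203) = 34.

34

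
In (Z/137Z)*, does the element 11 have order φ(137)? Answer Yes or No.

φ(137) = 137 − 1 = 136 = 2^3 · 17.
An element g generates (Z/137Z)^× iff g^(136/q) ≢ 1 (mod 137) for each prime q ∈ {2, 17}.
11^68 ≡ 1 (mod 137)  [q = 2: ≡ 1 ✗]
11^8 ≡ 50 (mod 137)  [q = 17: ≢ 1 ✓]
The check at q = 2 fails, so 11 generates a proper subgroup.

No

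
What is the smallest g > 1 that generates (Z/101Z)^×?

2

φ(101) = 101 − 1 = 100 = 2^2 · 5^2.
Test candidates g = 2, 3, … against the prime factors q ∈ {2, 5} of φ(101): g is a generator iff g^(100/q) ≢ 1 for every such q.
g = 2: 2^50 ≡ 100; 2^20 ≡ 95 — none is 1, so 2 is a primitive root.
So 2 is the smallest generator of (Z/101Z)^×.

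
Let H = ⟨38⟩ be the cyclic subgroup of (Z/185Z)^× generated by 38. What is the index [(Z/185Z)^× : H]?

By Lagrange's theorem, ord_185(38) divides φ(185) = φ(5·37) = (5−1)·(37−1) = 4·36 = 144 = 2^4 · 3^2.
Divisors of 144: 1, 2, 3, 4, 6, 8, 9, 12, 16, 18, 24, 36, 48, 72, 144.
Check 38^d mod 185 for each divisor in increasing order:
38^1 ≡ 38 (mod 185)
38^2 ≡ 149 (mod 185)
38^3 ≡ 112 (mod 185)
38^4 ≡ 1 (mod 185) ✓
So ord_185(38) = 4, hence |⟨38⟩| = 4.
[(Z/185Z)^× : ⟨38⟩] = 144/4 = 36.

36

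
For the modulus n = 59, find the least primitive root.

2

φ(59) = 59 − 1 = 58 = 2 · 29.
g is a primitive root iff g^(58/q) ≢ 1 (mod 59) for each prime q ∈ {2, 29}.
g = 2: 2^29 ≡ 58; 2^2 ≡ 4 — none is 1, so 2 is a primitive root.
So 2 is the smallest generator of (Z/59Z)^×.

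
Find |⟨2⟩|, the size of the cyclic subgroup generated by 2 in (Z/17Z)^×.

ord(2) | φ(17) = 17 − 1 = 16 = 2^4.
Divisors of 16: 1, 2, 4, 8, 16.
Test each divisor d:
2^1 ≡ 2 (mod 17)
2^2 ≡ 4 (mod 17)
2^4 ≡ 16 (mod 17)
2^8 ≡ 1 (mod 17) ✓
The smallest such exponent is 8, so the order of 2 is 8.

8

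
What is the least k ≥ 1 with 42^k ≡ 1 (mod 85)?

8

The order of 42 must divide φ(85) = φ(5·17) = (5−1)·(17−1) = 4·16 = 64 = 2^6.
Divisors of 64: 1, 2, 4, 8, 16, 32, 64.
Test each divisor d:
42^1 ≡ 42 (mod 85)
42^2 ≡ 64 (mod 85)
42^4 ≡ 16 (mod 85)
42^8 ≡ 1 (mod 85) ✓
So ord_85(42) = 8.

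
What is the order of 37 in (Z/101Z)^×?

Since 37 ∈ (Z/101Z)^×, its order divides φ(101) = 101 − 1 = 100 = 2^2 · 5^2.
Divisors of 100: 1, 2, 4, 5, 10, 20, 25, 50, 100.
Test each divisor d:
37^1 ≡ 37
37^2 ≡ 56
37^4 ≡ 5
37^5 ≡ 84
37^10 ≡ 87
37^20 ≡ 95
37^25 ≡ 1
So ord_101(37) = 25.

25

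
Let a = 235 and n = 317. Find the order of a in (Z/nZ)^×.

79

By Lagrange's theorem, ord_317(235) divides φ(317) = 317 − 1 = 316 = 2^2 · 79.
Divisors of 316: 1, 2, 4, 79, 158, 316.
Evaluate successive powers at the divisors of 316:
235^1 ≡ 235 (mod 317)
235^2 ≡ 67 (mod 317)
235^4 ≡ 51 (mod 317)
235^79 ≡ 1 (mod 317) ✓
The smallest such exponent is 79, so the order of 235 is 79.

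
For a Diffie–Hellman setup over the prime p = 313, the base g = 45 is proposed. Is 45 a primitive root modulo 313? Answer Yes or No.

Yes

φ(313) = 313 − 1 = 312 = 2^3 · 3 · 13.
45 is a primitive root mod 313 iff 45^(φ(313)/q) ≢ 1 for every prime q | φ(313), i.e. q ∈ {2, 3, 13}.
45^156 ≡ 312 (mod 313)  [q = 2: ≢ 1 ✓]
45^104 ≡ 214 (mod 313)  [q = 3: ≢ 1 ✓]
45^24 ≡ 277 (mod 313)  [q = 13: ≢ 1 ✓]
None equal 1, so ord_313(45) = 312: 45 is a primitive root.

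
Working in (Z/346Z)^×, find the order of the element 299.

86

By Lagrange's theorem, ord_346(299) divides φ(346) = φ(2)·φ(173) = 1·172 = 172 = 2^2 · 43.
Divisors of 172: 1, 2, 4, 43, 86, 172.
Evaluate successive powers at the divisors of 172:
299^1 ≡ 299 (mod 346)
299^2 ≡ 133 (mod 346)
299^4 ≡ 43 (mod 346)
299^43 ≡ 345 (mod 346)
299^86 ≡ 1 (mod 346) ✓
The smallest such exponent is 86, so the order of 299 is 86.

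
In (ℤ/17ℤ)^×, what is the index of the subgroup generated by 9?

2

By Lagrange's theorem, ord_17(9) divides φ(17) = 17 − 1 = 16 = 2^4.
Divisors of 16: 1, 2, 4, 8, 16.
Check 9^d mod 17 for each divisor in increasing order:
9^1 ≡ 9 (mod 17)
9^2 ≡ 13 (mod 17)
9^4 ≡ 16 (mod 17)
9^8 ≡ 1 (mod 17) ✓
The order of 9 is 8, so the subgroup it generates has 8 elements.
The index is φ(17) / ord(9) = 16 / 8 = 2.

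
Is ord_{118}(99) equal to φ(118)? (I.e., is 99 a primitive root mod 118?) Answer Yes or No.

φ(118) = φ(2)·φ(59) = 1·58 = 58 = 2 · 29.
An element g generates (Z/118Z)^× iff g^(58/q) ≢ 1 (mod 118) for each prime q ∈ {2, 29}.
99^29 ≡ 117 (mod 118)  [q = 2: ≢ 1 ✓]
99^2 ≡ 7 (mod 118)  [q = 29: ≢ 1 ✓]
None equal 1, so ord_118(99) = 58: 99 is a primitive root.

Yes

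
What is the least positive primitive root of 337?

10

φ(337) = 337 − 1 = 336 = 2^4 · 3 · 7.
Test candidates g = 2, 3, … against the prime factors q ∈ {2, 3, 7} of φ(337): g is a generator iff g^(336/q) ≢ 1 for every such q.
g = 2: 2^168 ≡ 1 — hits 1, so not a primitive root.
g = 3: 3^168 ≡ 1 — hits 1, so not a primitive root.
g = 4: 4^168 ≡ 1 — hits 1, so not a primitive root.
g = 5: 5^168 ≡ 336; 5^112 ≡ 1 — hits 1, so not a primitive root.
g = 6: 6^168 ≡ 1 — hits 1, so not a primitive root.
g = 7: 7^168 ≡ 1 — hits 1, so not a primitive root.
g = 8: 8^168 ≡ 1 — hits 1, so not a primitive root.
g = 9: 9^168 ≡ 1 — hits 1, so not a primitive root.
g = 10: 10^168 ≡ 336; 10^112 ≡ 128; 10^48 ≡ 175 — none is 1, so 10 is a primitive root.
Hence the least primitive root of 337 is 10.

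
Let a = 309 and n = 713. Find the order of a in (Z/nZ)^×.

22

Since 309 ∈ (Z/713Z)^×, its order divides φ(713) = φ(23·31) = (23−1)·(31−1) = 22·30 = 660 = 2^2 · 3 · 5 · 11.
Divisors of 660: 1, 2, 3, 4, 5, 6, 10, 11, 12, 15, 20, 22, 30, 33, 44, 55, 60, 66, 110, 132, 165, 220, 330, 660.
Evaluate successive powers at the divisors of 660:
309^1 ≡ 309 (mod 713)
309^2 ≡ 652 (mod 713)
309^3 ≡ 402 (mod 713)
309^4 ≡ 156 (mod 713)
309^5 ≡ 433 (mod 713)
309^6 ≡ 466 (mod 713)
309^10 ≡ 683 (mod 713)
309^11 ≡ 712 (mod 713)
309^12 ≡ 404 (mod 713)
309^15 ≡ 557 (mod 713)
309^20 ≡ 187 (mod 713)
309^22 ≡ 1 (mod 713) ✓
So ord_713(309) = 22.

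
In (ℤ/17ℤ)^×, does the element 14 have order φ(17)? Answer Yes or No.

Yes

φ(17) = 17 − 1 = 16 = 2^4.
It suffices to check that the order of 14 is not a proper divisor of 16: compute 14^(16/q) for q ∈ {2}.
14^8 ≡ 16 (mod 17)  [q = 2: ≢ 1 ✓]
All checks pass, so 14 has order 16 and is a primitive root modulo 17.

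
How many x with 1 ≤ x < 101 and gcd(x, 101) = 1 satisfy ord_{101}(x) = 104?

0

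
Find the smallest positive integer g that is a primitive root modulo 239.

7

φ(239) = 239 − 1 = 238 = 2 · 7 · 17.
Test candidates g = 2, 3, … against the prime factors q ∈ {2, 7, 17} of φ(239): g is a generator iff g^(238/q) ≢ 1 for every such q.
g = 2: 2^119 ≡ 1 — hits 1, so not a primitive root.
g = 3: 3^119 ≡ 1 — hits 1, so not a primitive root.
g = 4: 4^119 ≡ 1 — hits 1, so not a primitive root.
g = 5: 5^119 ≡ 1 — hits 1, so not a primitive root.
g = 6: 6^119 ≡ 1 — hits 1, so not a primitive root.
g = 7: 7^119 ≡ 238; 7^34 ≡ 24; 7^14 ≡ 211 — none is 1, so 7 is a primitive root.
Hence the least primitive root of 239 is 7.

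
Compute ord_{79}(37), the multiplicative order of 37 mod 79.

ord(37) | φ(79) = 79 − 1 = 78 = 2 · 3 · 13.
Divisors of 78: 1, 2, 3, 6, 13, 26, 39, 78.
Test each divisor d:
37^1 ≡ 37 (mod 79)
37^2 ≡ 26 (mod 79)
37^3 ≡ 14 (mod 79)
37^6 ≡ 38 (mod 79)
37^13 ≡ 24 (mod 79)
37^26 ≡ 23 (mod 79)
37^39 ≡ 78 (mod 79)
37^78 ≡ 1 (mod 79) ✓
Therefore the multiplicative order of 37 modulo 79 is 78.

78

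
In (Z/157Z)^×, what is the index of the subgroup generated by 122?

2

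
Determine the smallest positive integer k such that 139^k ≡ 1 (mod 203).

Since 139 ∈ (Z/203Z)^×, its order divides φ(203) = φ(7·29) = (7−1)·(29−1) = 6·28 = 168 = 2^3 · 3 · 7.
Divisors of 168: 1, 2, 3, 4, 6, 7, 8, 12, 14, 21, 24, 28, 42, 56, 84, 168.
Compute 139^d (mod 203) for the divisors d until we hit 1:
139^1 ≡ 139
139^2 ≡ 36
139^3 ≡ 132
139^4 ≡ 78
139^6 ≡ 169
139^7 ≡ 146
139^8 ≡ 197
139^12 ≡ 141
139^14 ≡ 1
Therefore the multiplicative order of 139 modulo 203 is 14.

14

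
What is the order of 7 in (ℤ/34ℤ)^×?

16

The order of 7 must divide φ(34) = φ(2)·φ(17) = 1·16 = 16 = 2^4.
Divisors of 16: 1, 2, 4, 8, 16.
Evaluate successive powers at the divisors of 16:
7^1 ≡ 7
7^2 ≡ 15
7^4 ≡ 21
7^8 ≡ 33
7^16 ≡ 1
Therefore the multiplicative order of 7 modulo 34 is 16.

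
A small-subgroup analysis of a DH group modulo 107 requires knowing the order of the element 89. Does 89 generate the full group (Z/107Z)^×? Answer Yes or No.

No

φ(107) = 107 − 1 = 106 = 2 · 53.
It suffices to check that the order of 89 is not a proper divisor of 106: compute 89^(106/q) for q ∈ {2, 53}.
89^53 ≡ 1 (mod 107)  [q = 2: ≡ 1 ✗]
89^2 ≡ 3 (mod 107)  [q = 53: ≢ 1 ✓]
Since 89^53 ≡ 1, the order of 89 divides 53 < 106, so 89 is not a primitive root.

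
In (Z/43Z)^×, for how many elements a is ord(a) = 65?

φ(43) = 43 − 1 = 42 = 2 · 3 · 7.
(Z/43Z)^× is cyclic (|G| = 42); a cyclic group of order m has exactly φ(d) elements of each order d | m, and none otherwise.
Since 65 ∤ 42, the count is 0.

0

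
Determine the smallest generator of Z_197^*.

2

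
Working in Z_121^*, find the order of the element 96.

110

ord(96) | φ(121) = φ(11^2) = 11·(11−1) = 110 = 2 · 5 · 11.
Divisors of 110: 1, 2, 5, 10, 11, 22, 55, 110.
Test each divisor d:
96^1 ≡ 96 (mod 121)
96^2 ≡ 20 (mod 121)
96^5 ≡ 43 (mod 121)
96^10 ≡ 34 (mod 121)
96^11 ≡ 118 (mod 121)
96^22 ≡ 9 (mod 121)
96^55 ≡ 120 (mod 121)
96^110 ≡ 1 (mod 121) ✓
The smallest such exponent is 110, so the order of 96 is 110.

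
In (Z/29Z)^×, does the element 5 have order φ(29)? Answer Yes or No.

φ(29) = 29 − 1 = 28 = 2^2 · 7.
It suffices to check that the order of 5 is not a proper divisor of 28: compute 5^(28/q) for q ∈ {2, 7}.
5^14 ≡ 1 (mod 29)  [q = 2: ≡ 1 ✗]
5^4 ≡ 16 (mod 29)  [q = 7: ≢ 1 ✓]
The check at q = 2 fails, so 5 generates a proper subgroup.

No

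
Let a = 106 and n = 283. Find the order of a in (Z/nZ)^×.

The order of 106 must divide φ(283) = 283 − 1 = 282 = 2 · 3 · 47.
Divisors of 282: 1, 2, 3, 6, 47, 94, 141, 282.
Compute 106^d (mod 283) for the divisors d until we hit 1:
106^1 ≡ 106 (mod 283)
106^2 ≡ 199 (mod 283)
106^3 ≡ 152 (mod 283)
106^6 ≡ 181 (mod 283)
106^47 ≡ 1 (mod 283) ✓
So ord_283(106) = 47.

47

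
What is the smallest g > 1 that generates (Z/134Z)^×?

7

φ(134) = φ(2)·φ(67) = 1·66 = 66 = 2 · 3 · 11.
Test candidates g = 2, 3, … against the prime factors q ∈ {2, 3, 11} of φ(134): g is a generator iff g^(66/q) ≢ 1 for every such q.
g = 2: gcd(2, 134) = 2 > 1, not a unit — skip.
g = 3: 3^33 ≡ 133; 3^22 ≡ 1 — hits 1, so not a primitive root.
g = 4: gcd(4, 134) = 2 > 1, not a unit — skip.
g = 5: 5^33 ≡ 133; 5^22 ≡ 1 — hits 1, so not a primitive root.
g = 6: gcd(6, 134) = 2 > 1, not a unit — skip.
g = 7: 7^33 ≡ 133; 7^22 ≡ 29; 7^6 ≡ 131 — none is 1, so 7 is a primitive root.
The smallest primitive root modulo 134 is 7.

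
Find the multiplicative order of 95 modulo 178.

ord(95) | φ(178) = φ(2)·φ(89) = 1·88 = 88 = 2^3 · 11.
Divisors of 88: 1, 2, 4, 8, 11, 22, 44, 88.
Test each divisor d:
95^1 ≡ 95 (mod 178)
95^2 ≡ 125 (mod 178)
95^4 ≡ 139 (mod 178)
95^8 ≡ 97 (mod 178)
95^11 ≡ 37 (mod 178)
95^22 ≡ 123 (mod 178)
95^44 ≡ 177 (mod 178)
95^88 ≡ 1 (mod 178) ✓
Therefore the multiplicative order of 95 modulo 178 is 88.

88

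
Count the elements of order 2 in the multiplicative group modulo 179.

φ(179) = 179 − 1 = 178 = 2 · 89.
In a cyclic group of order 178, there are φ(d) elements of order d for each divisor d of 178, and zero for non-divisors.
2 | 178, and φ(2) = 2 − 1 = 1.

1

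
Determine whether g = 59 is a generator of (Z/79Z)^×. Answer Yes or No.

φ(79) = 79 − 1 = 78 = 2 · 3 · 13.
59 is a primitive root mod 79 iff 59^(φ(79)/q) ≢ 1 for every prime q | φ(79), i.e. q ∈ {2, 3, 13}.
59^39 ≡ 78 (mod 79)  [q = 2: ≢ 1 ✓]
59^26 ≡ 23 (mod 79)  [q = 3: ≢ 1 ✓]
59^6 ≡ 46 (mod 79)  [q = 13: ≢ 1 ✓]
All checks pass, so 59 has order 78 and is a primitive root modulo 79.

Yes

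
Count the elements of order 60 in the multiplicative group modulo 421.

16

φ(421) = 421 − 1 = 420 = 2^2 · 3 · 5 · 7.
In a cyclic group of order 420, there are φ(d) elements of order d for each divisor d of 420, and zero for non-divisors.
60 = 2^2 · 3 · 5 divides 420, and φ(60) = 16.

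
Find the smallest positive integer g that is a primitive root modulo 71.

φ(71) = 71 − 1 = 70 = 2 · 5 · 7.
g is a primitive root iff g^(70/q) ≢ 1 (mod 71) for each prime q ∈ {2, 5, 7}.
g = 2: 2^35 ≡ 1 — hits 1, so not a primitive root.
g = 3: 3^35 ≡ 1 — hits 1, so not a primitive root.
g = 4: 4^35 ≡ 1 — hits 1, so not a primitive root.
g = 5: 5^35 ≡ 1 — hits 1, so not a primitive root.
g = 6: 6^35 ≡ 1 — hits 1, so not a primitive root.
g = 7: 7^35 ≡ 70; 7^14 ≡ 54; 7^10 ≡ 45 — none is 1, so 7 is a primitive root.
Hence the least primitive root of 71 is 7.

7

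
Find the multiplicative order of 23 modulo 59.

ord(23) | φ(59) = 59 − 1 = 58 = 2 · 29.
Divisors of 58: 1, 2, 29, 58.
Check 23^d mod 59 for each divisor in increasing order:
23^1 ≡ 23 (mod 59)
23^2 ≡ 57 (mod 59)
23^29 ≡ 58 (mod 59)
23^58 ≡ 1 (mod 59) ✓
Therefore the multiplicative order of 23 modulo 59 is 58.

58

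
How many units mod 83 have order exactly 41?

φ(83) = 83 − 1 = 82 = 2 · 41.
In a cyclic group of order 82, there are φ(d) elements of order d for each divisor d of 82, and zero for non-divisors.
41 | 82, and φ(41) = 41 − 1 = 40.

40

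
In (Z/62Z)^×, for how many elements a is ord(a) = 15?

φ(62) = φ(2)·φ(31) = 1·30 = 30 = 2 · 3 · 5.
In a cyclic group of order 30, there are φ(d) elements of order d for each divisor d of 30, and zero for non-divisors.
15 = 3 · 5 divides 30, and φ(15) = 8.

8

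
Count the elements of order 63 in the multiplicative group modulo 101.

φ(101) = 101 − 1 = 100 = 2^2 · 5^2.
In a cyclic group of order 100, there are φ(d) elements of order d for each divisor d of 100, and zero for non-divisors.
63 does not divide 100, so no element of (Z/101Z)^× has order 63.

0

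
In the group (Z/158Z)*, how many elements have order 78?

24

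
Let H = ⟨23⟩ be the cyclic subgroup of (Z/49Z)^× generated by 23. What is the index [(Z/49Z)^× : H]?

2

ord(23) | φ(49) = φ(7^2) = 7·(7−1) = 42 = 2 · 3 · 7.
Divisors of 42: 1, 2, 3, 6, 7, 14, 21, 42.
Test each divisor d:
23^1 ≡ 23 (mod 49)
23^2 ≡ 39 (mod 49)
23^3 ≡ 15 (mod 49)
23^6 ≡ 29 (mod 49)
23^7 ≡ 30 (mod 49)
23^14 ≡ 18 (mod 49)
23^21 ≡ 1 (mod 49) ✓
Thus |⟨23⟩| = ord(23) = 21.
Index = |(Z/49Z)^×| / |⟨23⟩| = 42 / 21 = 2.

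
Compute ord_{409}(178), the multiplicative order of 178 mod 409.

Since 178 ∈ (Z/409Z)^×, its order divides φ(409) = 409 − 1 = 408 = 2^3 · 3 · 17.
Divisors of 408: 1, 2, 3, 4, 6, 8, 12, 17, 24, 34, 51, 68, 102, 136, 204, 408.
Compute 178^d (mod 409) for the divisors d until we hit 1:
178^1 ≡ 178 (mod 409)
178^2 ≡ 191 (mod 409)
178^3 ≡ 51 (mod 409)
178^4 ≡ 80 (mod 409)
178^6 ≡ 147 (mod 409)
178^8 ≡ 265 (mod 409)
178^12 ≡ 341 (mod 409)
178^17 ≡ 192 (mod 409)
178^24 ≡ 125 (mod 409)
178^34 ≡ 54 (mod 409)
178^51 ≡ 143 (mod 409)
178^68 ≡ 53 (mod 409)
178^102 ≡ 408 (mod 409)
178^136 ≡ 355 (mod 409)
178^204 ≡ 1 (mod 409) ✓
The smallest such exponent is 204, so the order of 178 is 204.

204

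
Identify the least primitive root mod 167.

φ(167) = 167 − 1 = 166 = 2 · 83.
Test candidates g = 2, 3, … against the prime factors q ∈ {2, 83} of φ(167): g is a generator iff g^(166/q) ≢ 1 for every such q.
g = 2: 2^83 ≡ 1 — hits 1, so not a primitive root.
g = 3: 3^83 ≡ 1 — hits 1, so not a primitive root.
g = 4: 4^83 ≡ 1 — hits 1, so not a primitive root.
g = 5: 5^83 ≡ 166; 5^2 ≡ 25 — none is 1, so 5 is a primitive root.
So 5 is the smallest generator of (Z/167Z)^×.

5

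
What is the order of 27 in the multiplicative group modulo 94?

ord(27) | φ(94) = φ(2)·φ(47) = 1·46 = 46 = 2 · 23.
Divisors of 46: 1, 2, 23, 46.
Test each divisor d:
27^1 ≡ 27 (mod 94)
27^2 ≡ 71 (mod 94)
27^23 ≡ 1 (mod 94) ✓
So ord_94(27) = 23.

23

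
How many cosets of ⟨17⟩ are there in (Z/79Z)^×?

3

ord(17) | φ(79) = 79 − 1 = 78 = 2 · 3 · 13.
Divisors of 78: 1, 2, 3, 6, 13, 26, 39, 78.
Check 17^d mod 79 for each divisor in increasing order:
17^1 ≡ 17 (mod 79)
17^2 ≡ 52 (mod 79)
17^3 ≡ 15 (mod 79)
17^6 ≡ 67 (mod 79)
17^13 ≡ 78 (mod 79)
17^26 ≡ 1 (mod 79) ✓
The order of 17 is 26, so the subgroup it generates has 26 elements.
[(Z/79Z)^× : ⟨17⟩] = 78/26 = 3.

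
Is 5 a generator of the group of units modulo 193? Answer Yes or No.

Yes

φ(193) = 193 − 1 = 192 = 2^6 · 3.
5 is a primitive root mod 193 iff 5^(φ(193)/q) ≢ 1 for every prime q | φ(193), i.e. q ∈ {2, 3}.
5^96 ≡ 192 (mod 193)  [q = 2: ≢ 1 ✓]
5^64 ≡ 84 (mod 193)  [q = 3: ≢ 1 ✓]
None equal 1, so ord_193(5) = 192: 5 is a primitive root.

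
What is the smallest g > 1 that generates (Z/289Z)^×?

3

φ(289) = φ(17^2) = 17·(17−1) = 272 = 2^4 · 17.
g is a primitive root iff g^(272/q) ≢ 1 (mod 289) for each prime q ∈ {2, 17}.
g = 2: 2^136 ≡ 1 — hits 1, so not a primitive root.
g = 3: 3^136 ≡ 288; 3^16 ≡ 171 — none is 1, so 3 is a primitive root.
Hence the least primitive root of 289 is 3.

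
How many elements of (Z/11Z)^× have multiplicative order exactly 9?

0

φ(11) = 11 − 1 = 10 = 2 · 5.
In a cyclic group of order 10, there are φ(d) elements of order d for each divisor d of 10, and zero for non-divisors.
Since 9 ∤ 10, the count is 0.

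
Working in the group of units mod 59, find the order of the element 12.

29

The order of 12 must divide φ(59) = 59 − 1 = 58 = 2 · 29.
Divisors of 58: 1, 2, 29, 58.
Test each divisor d:
12^1 ≡ 12 (mod 59)
12^2 ≡ 26 (mod 59)
12^29 ≡ 1 (mod 59) ✓
So ord_59(12) = 29.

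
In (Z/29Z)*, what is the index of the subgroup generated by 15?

1

The order of 15 must divide φ(29) = 29 − 1 = 28 = 2^2 · 7.
Divisors of 28: 1, 2, 4, 7, 14, 28.
Check 15^d mod 29 for each divisor in increasing order:
15^1 ≡ 15 (mod 29)
15^2 ≡ 22 (mod 29)
15^4 ≡ 20 (mod 29)
15^7 ≡ 17 (mod 29)
15^14 ≡ 28 (mod 29)
15^28 ≡ 1 (mod 29) ✓
Thus |⟨15⟩| = ord(15) = 28.
[(Z/29Z)^× : ⟨15⟩] = 28/28 = 1.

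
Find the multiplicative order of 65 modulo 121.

22

Since 65 ∈ (Z/121Z)^×, its order divides φ(121) = φ(11^2) = 11·(11−1) = 110 = 2 · 5 · 11.
Divisors of 110: 1, 2, 5, 10, 11, 22, 55, 110.
Check 65^d mod 121 for each divisor in increasing order:
65^1 ≡ 65
65^2 ≡ 111
65^5 ≡ 87
65^10 ≡ 67
65^11 ≡ 120
65^22 ≡ 1
Hence ord(65) = 22.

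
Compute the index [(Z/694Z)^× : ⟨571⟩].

2

ord(571) | φ(694) = φ(2)·φ(347) = 1·346 = 346 = 2 · 173.
Divisors of 346: 1, 2, 173, 346.
Check 571^d mod 694 for each divisor in increasing order:
571^1 ≡ 571 (mod 694)
571^2 ≡ 555 (mod 694)
571^173 ≡ 1 (mod 694) ✓
The order of 571 is 173, so the subgroup it generates has 173 elements.
[(Z/694Z)^× : ⟨571⟩] = 346/173 = 2.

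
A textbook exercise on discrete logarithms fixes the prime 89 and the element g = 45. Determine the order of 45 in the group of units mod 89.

By Lagrange's theorem, ord_89(45) divides φ(89) = 89 − 1 = 88 = 2^3 · 11.
Divisors of 88: 1, 2, 4, 8, 11, 22, 44, 88.
Test each divisor d:
45^1 ≡ 45
45^2 ≡ 67
45^4 ≡ 39
45^8 ≡ 8
45^11 ≡ 1
Hence ord(45) = 11.

11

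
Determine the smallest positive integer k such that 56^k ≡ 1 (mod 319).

28

The order of 56 must divide φ(319) = φ(11·29) = (11−1)·(29−1) = 10·28 = 280 = 2^3 · 5 · 7.
Divisors of 280: 1, 2, 4, 5, 7, 8, 10, 14, 20, 28, 35, 40, 56, 70, 140, 280.
Test each divisor d:
56^1 ≡ 56 (mod 319)
56^2 ≡ 265 (mod 319)
56^4 ≡ 45 (mod 319)
56^5 ≡ 287 (mod 319)
56^7 ≡ 133 (mod 319)
56^8 ≡ 111 (mod 319)
56^10 ≡ 67 (mod 319)
56^14 ≡ 144 (mod 319)
56^20 ≡ 23 (mod 319)
56^28 ≡ 1 (mod 319) ✓
Therefore the multiplicative order of 56 modulo 319 is 28.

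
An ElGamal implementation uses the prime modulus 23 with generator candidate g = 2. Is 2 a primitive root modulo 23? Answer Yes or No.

No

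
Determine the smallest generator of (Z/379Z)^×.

φ(379) = 379 − 1 = 378 = 2 · 3^3 · 7.
Test candidates g = 2, 3, … against the prime factors q ∈ {2, 3, 7} of φ(379): g is a generator iff g^(378/q) ≢ 1 for every such q.
g = 2: 2^189 ≡ 378; 2^126 ≡ 327; 2^54 ≡ 125 — none is 1, so 2 is a primitive root.
The smallest primitive root modulo 379 is 2.

2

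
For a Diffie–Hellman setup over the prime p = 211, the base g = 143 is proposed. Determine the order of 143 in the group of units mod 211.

35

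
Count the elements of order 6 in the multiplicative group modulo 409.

φ(409) = 409 − 1 = 408 = 2^3 · 3 · 17.
Since (Z/409Z)^× is cyclic of order 408, the number of elements of order d is φ(d) when d | 408 and 0 otherwise.
6 = 2 · 3 divides 408, and φ(6) = 2.

2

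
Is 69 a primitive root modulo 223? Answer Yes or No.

No

φ(223) = 223 − 1 = 222 = 2 · 3 · 37.
69 is a primitive root mod 223 iff 69^(φ(223)/q) ≢ 1 for every prime q | φ(223), i.e. q ∈ {2, 3, 37}.
69^111 ≡ 1 (mod 223)  [q = 2: ≡ 1 ✗]
69^74 ≡ 39 (mod 223)  [q = 3: ≢ 1 ✓]
69^6 ≡ 8 (mod 223)  [q = 37: ≢ 1 ✓]
69^111 ≡ 1 shows ord(69) | 111, strictly less than φ(223); not a primitive root.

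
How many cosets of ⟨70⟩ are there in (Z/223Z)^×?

1

Since 70 ∈ (Z/223Z)^×, its order divides φ(223) = 223 − 1 = 222 = 2 · 3 · 37.
Divisors of 222: 1, 2, 3, 6, 37, 74, 111, 222.
Check 70^d mod 223 for each divisor in increasing order:
70^1 ≡ 70 (mod 223)
70^2 ≡ 217 (mod 223)
70^3 ≡ 26 (mod 223)
70^6 ≡ 7 (mod 223)
70^37 ≡ 40 (mod 223)
70^74 ≡ 39 (mod 223)
70^111 ≡ 222 (mod 223)
70^222 ≡ 1 (mod 223) ✓
So ord_223(70) = 222, hence |⟨70⟩| = 222.
Index = |(Z/223Z)^×| / |⟨70⟩| = 222 / 222 = 1.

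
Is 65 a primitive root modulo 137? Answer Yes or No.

φ(137) = 137 − 1 = 136 = 2^3 · 17.
65 is a primitive root mod 137 iff 65^(φ(137)/q) ≢ 1 for every prime q | φ(137), i.e. q ∈ {2, 17}.
65^68 ≡ 1 (mod 137)  [q = 2: ≡ 1 ✗]
65^8 ≡ 123 (mod 137)  [q = 17: ≢ 1 ✓]
The check at q = 2 fails, so 65 generates a proper subgroup.

No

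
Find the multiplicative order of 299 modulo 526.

Since 299 ∈ (Z/526Z)^×, its order divides φ(526) = φ(2)·φ(263) = 1·262 = 262 = 2 · 131.
Divisors of 262: 1, 2, 131, 262.
Compute 299^d (mod 526) for the divisors d until we hit 1:
299^1 ≡ 299 (mod 526)
299^2 ≡ 507 (mod 526)
299^131 ≡ 1 (mod 526) ✓
Hence ord(299) = 131.

131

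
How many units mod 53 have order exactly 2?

1

φ(53) = 53 − 1 = 52 = 2^2 · 13.
In a cyclic group of order 52, there are φ(d) elements of order d for each divisor d of 52, and zero for non-divisors.
2 | 52, and φ(2) = 2 − 1 = 1.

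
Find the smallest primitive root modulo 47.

5

φ(47) = 47 − 1 = 46 = 2 · 23.
Test candidates g = 2, 3, … against the prime factors q ∈ {2, 23} of φ(47): g is a generator iff g^(46/q) ≢ 1 for every such q.
g = 2: 2^23 ≡ 1 — hits 1, so not a primitive root.
g = 3: 3^23 ≡ 1 — hits 1, so not a primitive root.
g = 4: 4^23 ≡ 1 — hits 1, so not a primitive root.
g = 5: 5^23 ≡ 46; 5^2 ≡ 25 — none is 1, so 5 is a primitive root.
So 5 is the smallest generator of (Z/47Z)^×.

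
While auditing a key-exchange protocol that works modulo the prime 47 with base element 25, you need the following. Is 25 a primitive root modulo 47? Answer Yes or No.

φ(47) = 47 − 1 = 46 = 2 · 23.
Test 25^(46/q) mod 47 for each prime factor q of 46:
25^23 ≡ 1 (mod 47)  [q = 2: ≡ 1 ✗]
25^2 ≡ 14 (mod 47)  [q = 23: ≢ 1 ✓]
The check at q = 2 fails, so 25 generates a proper subgroup.

No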